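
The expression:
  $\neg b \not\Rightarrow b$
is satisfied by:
  {b: False}


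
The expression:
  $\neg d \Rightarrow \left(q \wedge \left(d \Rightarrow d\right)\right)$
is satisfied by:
  {d: True, q: True}
  {d: True, q: False}
  {q: True, d: False}


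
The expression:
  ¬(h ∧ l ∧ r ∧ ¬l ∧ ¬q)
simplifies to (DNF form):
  True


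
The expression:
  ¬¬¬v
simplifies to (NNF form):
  ¬v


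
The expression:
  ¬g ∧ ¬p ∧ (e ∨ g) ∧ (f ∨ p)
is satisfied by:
  {e: True, f: True, g: False, p: False}


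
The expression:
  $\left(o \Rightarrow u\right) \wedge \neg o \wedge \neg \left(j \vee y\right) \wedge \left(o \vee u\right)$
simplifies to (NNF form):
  $u \wedge \neg j \wedge \neg o \wedge \neg y$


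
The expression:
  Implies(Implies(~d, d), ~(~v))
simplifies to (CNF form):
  v | ~d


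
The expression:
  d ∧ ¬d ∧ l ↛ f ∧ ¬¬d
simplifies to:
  False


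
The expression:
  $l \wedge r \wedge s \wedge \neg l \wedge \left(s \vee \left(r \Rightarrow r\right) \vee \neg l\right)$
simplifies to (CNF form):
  $\text{False}$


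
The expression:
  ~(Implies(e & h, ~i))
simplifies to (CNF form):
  e & h & i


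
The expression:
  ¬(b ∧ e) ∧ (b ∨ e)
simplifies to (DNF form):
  (b ∧ ¬e) ∨ (e ∧ ¬b)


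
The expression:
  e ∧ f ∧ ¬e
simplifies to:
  False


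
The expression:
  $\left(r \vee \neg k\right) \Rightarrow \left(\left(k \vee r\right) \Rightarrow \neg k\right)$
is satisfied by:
  {k: False, r: False}
  {r: True, k: False}
  {k: True, r: False}


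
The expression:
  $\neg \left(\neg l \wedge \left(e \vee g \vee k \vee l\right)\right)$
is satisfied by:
  {l: True, e: False, g: False, k: False}
  {l: True, k: True, e: False, g: False}
  {l: True, g: True, e: False, k: False}
  {l: True, k: True, g: True, e: False}
  {l: True, e: True, g: False, k: False}
  {l: True, k: True, e: True, g: False}
  {l: True, g: True, e: True, k: False}
  {l: True, k: True, g: True, e: True}
  {k: False, e: False, g: False, l: False}


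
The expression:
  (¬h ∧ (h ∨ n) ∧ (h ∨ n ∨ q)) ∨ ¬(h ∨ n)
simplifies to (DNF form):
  ¬h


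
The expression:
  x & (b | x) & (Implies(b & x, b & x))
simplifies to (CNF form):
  x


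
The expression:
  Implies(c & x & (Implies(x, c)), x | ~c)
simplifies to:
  True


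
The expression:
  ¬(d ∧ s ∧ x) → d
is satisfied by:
  {d: True}


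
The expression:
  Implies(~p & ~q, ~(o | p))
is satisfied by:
  {q: True, p: True, o: False}
  {q: True, p: False, o: False}
  {p: True, q: False, o: False}
  {q: False, p: False, o: False}
  {q: True, o: True, p: True}
  {q: True, o: True, p: False}
  {o: True, p: True, q: False}


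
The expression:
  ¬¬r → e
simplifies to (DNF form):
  e ∨ ¬r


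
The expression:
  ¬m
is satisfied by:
  {m: False}


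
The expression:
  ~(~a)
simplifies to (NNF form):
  a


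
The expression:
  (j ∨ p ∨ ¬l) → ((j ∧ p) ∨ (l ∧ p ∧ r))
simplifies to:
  (j ∨ l) ∧ (p ∨ ¬j) ∧ (j ∨ r ∨ ¬p)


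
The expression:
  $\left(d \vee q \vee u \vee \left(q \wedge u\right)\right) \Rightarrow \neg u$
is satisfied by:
  {u: False}


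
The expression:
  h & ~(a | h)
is never true.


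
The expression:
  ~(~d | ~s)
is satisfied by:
  {s: True, d: True}


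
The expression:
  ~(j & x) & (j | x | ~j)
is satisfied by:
  {x: False, j: False}
  {j: True, x: False}
  {x: True, j: False}


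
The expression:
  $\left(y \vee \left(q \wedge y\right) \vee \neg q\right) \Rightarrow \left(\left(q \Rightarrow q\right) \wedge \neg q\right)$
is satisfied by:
  {q: False, y: False}
  {y: True, q: False}
  {q: True, y: False}


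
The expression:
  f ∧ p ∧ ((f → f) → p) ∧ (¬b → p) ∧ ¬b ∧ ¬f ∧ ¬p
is never true.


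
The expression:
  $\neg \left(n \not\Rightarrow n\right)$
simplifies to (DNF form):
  $\text{True}$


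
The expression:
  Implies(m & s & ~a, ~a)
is always true.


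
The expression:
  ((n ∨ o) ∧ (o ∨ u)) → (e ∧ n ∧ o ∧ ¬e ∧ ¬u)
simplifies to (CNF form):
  ¬o ∧ (¬n ∨ ¬u)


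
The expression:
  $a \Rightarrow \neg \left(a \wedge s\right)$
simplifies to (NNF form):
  $\neg a \vee \neg s$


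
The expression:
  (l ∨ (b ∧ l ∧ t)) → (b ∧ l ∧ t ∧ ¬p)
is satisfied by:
  {t: True, b: True, p: False, l: False}
  {t: True, p: False, b: False, l: False}
  {b: True, t: False, p: False, l: False}
  {t: False, p: False, b: False, l: False}
  {t: True, b: True, p: True, l: False}
  {t: True, p: True, b: False, l: False}
  {b: True, p: True, t: False, l: False}
  {p: True, t: False, b: False, l: False}
  {l: True, t: True, b: True, p: False}


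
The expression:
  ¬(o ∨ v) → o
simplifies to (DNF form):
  o ∨ v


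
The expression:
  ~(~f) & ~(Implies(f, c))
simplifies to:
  f & ~c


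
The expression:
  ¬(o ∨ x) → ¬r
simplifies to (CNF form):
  o ∨ x ∨ ¬r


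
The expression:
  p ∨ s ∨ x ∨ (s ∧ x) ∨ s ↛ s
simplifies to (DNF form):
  p ∨ s ∨ x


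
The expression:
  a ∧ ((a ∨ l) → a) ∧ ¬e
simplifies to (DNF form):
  a ∧ ¬e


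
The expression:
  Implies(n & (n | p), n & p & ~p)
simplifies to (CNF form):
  ~n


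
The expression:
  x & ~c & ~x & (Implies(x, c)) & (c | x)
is never true.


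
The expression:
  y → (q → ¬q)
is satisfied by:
  {q: False, y: False}
  {y: True, q: False}
  {q: True, y: False}


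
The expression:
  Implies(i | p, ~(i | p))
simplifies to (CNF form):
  ~i & ~p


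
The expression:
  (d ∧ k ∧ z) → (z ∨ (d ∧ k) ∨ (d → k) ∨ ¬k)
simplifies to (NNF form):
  True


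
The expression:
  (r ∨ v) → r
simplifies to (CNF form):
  r ∨ ¬v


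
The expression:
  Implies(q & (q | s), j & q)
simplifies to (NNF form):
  j | ~q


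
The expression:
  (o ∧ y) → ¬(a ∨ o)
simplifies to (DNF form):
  ¬o ∨ ¬y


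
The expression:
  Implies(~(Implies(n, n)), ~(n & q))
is always true.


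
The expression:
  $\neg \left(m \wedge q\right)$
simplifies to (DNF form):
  $\neg m \vee \neg q$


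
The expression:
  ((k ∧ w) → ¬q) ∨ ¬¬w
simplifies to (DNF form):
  True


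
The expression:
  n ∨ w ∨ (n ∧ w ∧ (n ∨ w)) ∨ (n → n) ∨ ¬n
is always true.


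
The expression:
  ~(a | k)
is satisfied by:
  {k: False, a: False}


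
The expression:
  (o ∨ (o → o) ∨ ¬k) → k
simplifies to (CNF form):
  k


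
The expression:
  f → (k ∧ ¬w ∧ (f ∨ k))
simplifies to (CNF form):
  (k ∨ ¬f) ∧ (¬f ∨ ¬w)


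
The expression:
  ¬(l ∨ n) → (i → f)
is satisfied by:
  {n: True, l: True, f: True, i: False}
  {n: True, l: True, f: False, i: False}
  {n: True, f: True, l: False, i: False}
  {n: True, f: False, l: False, i: False}
  {l: True, f: True, n: False, i: False}
  {l: True, n: False, f: False, i: False}
  {l: False, f: True, n: False, i: False}
  {l: False, n: False, f: False, i: False}
  {n: True, i: True, l: True, f: True}
  {n: True, i: True, l: True, f: False}
  {n: True, i: True, f: True, l: False}
  {n: True, i: True, f: False, l: False}
  {i: True, l: True, f: True, n: False}
  {i: True, l: True, f: False, n: False}
  {i: True, f: True, l: False, n: False}


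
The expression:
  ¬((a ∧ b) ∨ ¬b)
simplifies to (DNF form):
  b ∧ ¬a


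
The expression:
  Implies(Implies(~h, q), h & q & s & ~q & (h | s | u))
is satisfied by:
  {q: False, h: False}


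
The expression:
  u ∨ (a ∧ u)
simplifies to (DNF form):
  u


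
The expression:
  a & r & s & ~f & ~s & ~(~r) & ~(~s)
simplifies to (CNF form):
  False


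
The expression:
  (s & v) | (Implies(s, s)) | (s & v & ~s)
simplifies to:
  True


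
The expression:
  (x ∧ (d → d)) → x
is always true.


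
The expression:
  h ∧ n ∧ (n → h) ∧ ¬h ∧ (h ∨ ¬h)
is never true.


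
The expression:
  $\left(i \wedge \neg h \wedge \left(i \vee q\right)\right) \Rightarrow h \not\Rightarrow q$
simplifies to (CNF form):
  $h \vee \neg i$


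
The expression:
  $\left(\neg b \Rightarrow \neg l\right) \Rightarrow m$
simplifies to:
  $m \vee \left(l \wedge \neg b\right)$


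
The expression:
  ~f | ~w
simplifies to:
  ~f | ~w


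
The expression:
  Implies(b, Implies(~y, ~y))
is always true.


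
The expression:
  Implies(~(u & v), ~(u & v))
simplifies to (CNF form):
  True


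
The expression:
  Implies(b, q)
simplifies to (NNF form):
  q | ~b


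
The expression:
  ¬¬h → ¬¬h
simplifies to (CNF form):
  True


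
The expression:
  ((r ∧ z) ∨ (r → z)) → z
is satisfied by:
  {r: True, z: True}
  {r: True, z: False}
  {z: True, r: False}


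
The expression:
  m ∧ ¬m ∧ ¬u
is never true.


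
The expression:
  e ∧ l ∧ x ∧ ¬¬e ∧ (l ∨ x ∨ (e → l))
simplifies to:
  e ∧ l ∧ x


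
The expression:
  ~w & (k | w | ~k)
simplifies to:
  ~w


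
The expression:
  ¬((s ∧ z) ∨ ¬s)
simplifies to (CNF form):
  s ∧ ¬z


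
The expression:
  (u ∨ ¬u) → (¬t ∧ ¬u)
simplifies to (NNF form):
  ¬t ∧ ¬u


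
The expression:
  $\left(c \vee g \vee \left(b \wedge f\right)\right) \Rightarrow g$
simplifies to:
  $g \vee \left(\neg b \wedge \neg c\right) \vee \left(\neg c \wedge \neg f\right)$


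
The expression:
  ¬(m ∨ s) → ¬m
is always true.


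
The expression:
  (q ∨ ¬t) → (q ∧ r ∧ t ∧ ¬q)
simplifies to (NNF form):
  t ∧ ¬q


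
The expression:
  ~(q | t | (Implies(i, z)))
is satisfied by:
  {i: True, q: False, z: False, t: False}


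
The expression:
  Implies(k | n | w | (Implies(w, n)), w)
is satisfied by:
  {w: True}


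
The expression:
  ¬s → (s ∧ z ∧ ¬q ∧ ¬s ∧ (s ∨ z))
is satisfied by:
  {s: True}


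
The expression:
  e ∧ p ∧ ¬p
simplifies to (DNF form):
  False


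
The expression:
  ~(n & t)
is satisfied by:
  {t: False, n: False}
  {n: True, t: False}
  {t: True, n: False}


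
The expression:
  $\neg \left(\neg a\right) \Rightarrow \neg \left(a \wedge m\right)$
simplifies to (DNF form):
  $\neg a \vee \neg m$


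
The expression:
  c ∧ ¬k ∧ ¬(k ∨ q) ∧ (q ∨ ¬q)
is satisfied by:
  {c: True, q: False, k: False}


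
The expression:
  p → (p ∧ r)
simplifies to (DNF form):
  r ∨ ¬p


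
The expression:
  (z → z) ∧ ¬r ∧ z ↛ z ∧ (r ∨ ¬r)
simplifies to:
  False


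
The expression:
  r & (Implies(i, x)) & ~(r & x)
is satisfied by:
  {r: True, x: False, i: False}


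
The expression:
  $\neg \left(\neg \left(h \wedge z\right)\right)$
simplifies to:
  $h \wedge z$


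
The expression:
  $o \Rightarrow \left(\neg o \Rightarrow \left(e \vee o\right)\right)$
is always true.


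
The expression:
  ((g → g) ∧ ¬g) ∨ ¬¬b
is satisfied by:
  {b: True, g: False}
  {g: False, b: False}
  {g: True, b: True}


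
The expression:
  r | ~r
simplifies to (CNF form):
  True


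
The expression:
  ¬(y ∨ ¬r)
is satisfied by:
  {r: True, y: False}


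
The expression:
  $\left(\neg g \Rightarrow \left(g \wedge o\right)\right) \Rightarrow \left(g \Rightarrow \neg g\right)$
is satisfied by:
  {g: False}


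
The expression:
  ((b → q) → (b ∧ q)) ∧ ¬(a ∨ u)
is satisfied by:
  {b: True, u: False, a: False}


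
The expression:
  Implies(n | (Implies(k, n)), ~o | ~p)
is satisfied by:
  {k: True, n: False, p: False, o: False}
  {k: False, n: False, p: False, o: False}
  {k: True, n: True, p: False, o: False}
  {n: True, k: False, p: False, o: False}
  {k: True, o: True, n: False, p: False}
  {o: True, k: False, n: False, p: False}
  {k: True, o: True, n: True, p: False}
  {o: True, n: True, k: False, p: False}
  {p: True, k: True, o: False, n: False}
  {p: True, o: False, n: False, k: False}
  {k: True, p: True, n: True, o: False}
  {p: True, n: True, o: False, k: False}
  {k: True, p: True, o: True, n: False}


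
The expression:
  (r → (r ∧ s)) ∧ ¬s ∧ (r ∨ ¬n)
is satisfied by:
  {n: False, r: False, s: False}


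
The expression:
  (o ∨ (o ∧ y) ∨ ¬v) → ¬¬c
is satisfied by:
  {c: True, v: True, o: False}
  {c: True, v: False, o: False}
  {c: True, o: True, v: True}
  {c: True, o: True, v: False}
  {v: True, o: False, c: False}


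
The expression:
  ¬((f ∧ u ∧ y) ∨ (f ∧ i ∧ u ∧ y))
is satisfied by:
  {u: False, y: False, f: False}
  {f: True, u: False, y: False}
  {y: True, u: False, f: False}
  {f: True, y: True, u: False}
  {u: True, f: False, y: False}
  {f: True, u: True, y: False}
  {y: True, u: True, f: False}


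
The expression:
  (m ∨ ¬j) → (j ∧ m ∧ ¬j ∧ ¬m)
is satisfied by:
  {j: True, m: False}


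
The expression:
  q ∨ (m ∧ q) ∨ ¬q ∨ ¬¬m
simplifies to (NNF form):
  True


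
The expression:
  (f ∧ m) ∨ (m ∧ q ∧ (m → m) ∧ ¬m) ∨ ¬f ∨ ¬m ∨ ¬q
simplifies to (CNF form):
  True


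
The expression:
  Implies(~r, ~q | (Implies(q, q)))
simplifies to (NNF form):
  True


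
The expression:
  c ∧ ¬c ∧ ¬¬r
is never true.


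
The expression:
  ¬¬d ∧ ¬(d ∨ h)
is never true.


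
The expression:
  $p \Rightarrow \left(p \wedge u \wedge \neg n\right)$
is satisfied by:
  {u: True, p: False, n: False}
  {u: False, p: False, n: False}
  {n: True, u: True, p: False}
  {n: True, u: False, p: False}
  {p: True, u: True, n: False}


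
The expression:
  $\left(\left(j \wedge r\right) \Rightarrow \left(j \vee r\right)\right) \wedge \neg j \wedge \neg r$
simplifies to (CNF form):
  $\neg j \wedge \neg r$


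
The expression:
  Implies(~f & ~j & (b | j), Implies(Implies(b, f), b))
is always true.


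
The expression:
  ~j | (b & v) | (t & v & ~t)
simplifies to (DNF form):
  ~j | (b & v)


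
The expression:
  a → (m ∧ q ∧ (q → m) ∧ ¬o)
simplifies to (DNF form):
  (m ∧ q ∧ ¬o) ∨ ¬a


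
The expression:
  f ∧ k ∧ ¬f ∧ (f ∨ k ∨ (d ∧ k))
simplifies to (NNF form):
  False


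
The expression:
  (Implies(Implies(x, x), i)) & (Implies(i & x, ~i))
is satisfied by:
  {i: True, x: False}


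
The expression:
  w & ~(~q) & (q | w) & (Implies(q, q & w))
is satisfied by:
  {w: True, q: True}


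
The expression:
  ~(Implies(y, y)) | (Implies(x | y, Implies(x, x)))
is always true.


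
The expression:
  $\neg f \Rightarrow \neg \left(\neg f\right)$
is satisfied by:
  {f: True}


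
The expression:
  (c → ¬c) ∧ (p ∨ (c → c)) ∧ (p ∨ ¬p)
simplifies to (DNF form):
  ¬c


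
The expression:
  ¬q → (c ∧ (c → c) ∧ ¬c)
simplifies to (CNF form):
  q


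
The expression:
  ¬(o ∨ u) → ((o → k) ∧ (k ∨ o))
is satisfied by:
  {k: True, o: True, u: True}
  {k: True, o: True, u: False}
  {k: True, u: True, o: False}
  {k: True, u: False, o: False}
  {o: True, u: True, k: False}
  {o: True, u: False, k: False}
  {u: True, o: False, k: False}


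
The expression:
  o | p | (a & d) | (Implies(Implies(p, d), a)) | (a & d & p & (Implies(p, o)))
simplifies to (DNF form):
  a | o | p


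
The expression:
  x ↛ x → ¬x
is always true.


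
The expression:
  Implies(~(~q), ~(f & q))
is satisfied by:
  {q: False, f: False}
  {f: True, q: False}
  {q: True, f: False}


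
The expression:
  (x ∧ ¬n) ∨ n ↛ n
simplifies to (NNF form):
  x ∧ ¬n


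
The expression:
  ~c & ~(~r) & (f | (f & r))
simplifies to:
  f & r & ~c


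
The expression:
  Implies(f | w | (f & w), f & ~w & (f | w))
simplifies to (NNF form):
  ~w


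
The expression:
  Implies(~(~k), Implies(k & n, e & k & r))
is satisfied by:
  {r: True, e: True, k: False, n: False}
  {r: True, e: False, k: False, n: False}
  {e: True, r: False, k: False, n: False}
  {r: False, e: False, k: False, n: False}
  {r: True, n: True, e: True, k: False}
  {r: True, n: True, e: False, k: False}
  {n: True, e: True, r: False, k: False}
  {n: True, r: False, e: False, k: False}
  {r: True, k: True, e: True, n: False}
  {r: True, k: True, e: False, n: False}
  {k: True, e: True, r: False, n: False}
  {k: True, r: False, e: False, n: False}
  {r: True, n: True, k: True, e: True}


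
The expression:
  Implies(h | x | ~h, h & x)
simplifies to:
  h & x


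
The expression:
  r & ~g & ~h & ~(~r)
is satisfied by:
  {r: True, g: False, h: False}


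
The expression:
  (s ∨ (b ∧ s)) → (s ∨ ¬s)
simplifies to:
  True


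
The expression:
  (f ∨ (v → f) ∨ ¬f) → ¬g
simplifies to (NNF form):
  ¬g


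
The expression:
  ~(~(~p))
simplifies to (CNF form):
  ~p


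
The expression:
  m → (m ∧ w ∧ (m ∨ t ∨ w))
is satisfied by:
  {w: True, m: False}
  {m: False, w: False}
  {m: True, w: True}


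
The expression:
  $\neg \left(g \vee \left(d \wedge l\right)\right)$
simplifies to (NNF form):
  $\neg g \wedge \left(\neg d \vee \neg l\right)$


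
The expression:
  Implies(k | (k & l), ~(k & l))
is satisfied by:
  {l: False, k: False}
  {k: True, l: False}
  {l: True, k: False}


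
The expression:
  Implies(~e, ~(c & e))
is always true.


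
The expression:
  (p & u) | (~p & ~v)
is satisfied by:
  {u: True, p: False, v: False}
  {u: False, p: False, v: False}
  {p: True, u: True, v: False}
  {v: True, p: True, u: True}


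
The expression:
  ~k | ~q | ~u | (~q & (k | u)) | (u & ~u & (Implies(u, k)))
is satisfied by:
  {u: False, k: False, q: False}
  {q: True, u: False, k: False}
  {k: True, u: False, q: False}
  {q: True, k: True, u: False}
  {u: True, q: False, k: False}
  {q: True, u: True, k: False}
  {k: True, u: True, q: False}


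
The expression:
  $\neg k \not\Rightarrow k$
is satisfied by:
  {k: False}


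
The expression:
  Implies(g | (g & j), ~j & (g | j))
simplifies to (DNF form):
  ~g | ~j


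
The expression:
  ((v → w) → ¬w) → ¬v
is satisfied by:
  {w: True, v: False}
  {v: False, w: False}
  {v: True, w: True}


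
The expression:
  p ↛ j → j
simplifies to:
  j ∨ ¬p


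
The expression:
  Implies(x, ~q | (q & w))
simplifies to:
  w | ~q | ~x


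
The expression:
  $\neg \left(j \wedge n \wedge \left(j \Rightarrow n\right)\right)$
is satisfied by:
  {n: False, j: False}
  {j: True, n: False}
  {n: True, j: False}


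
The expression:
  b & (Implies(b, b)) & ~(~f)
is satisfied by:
  {b: True, f: True}


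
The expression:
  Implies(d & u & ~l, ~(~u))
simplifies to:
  True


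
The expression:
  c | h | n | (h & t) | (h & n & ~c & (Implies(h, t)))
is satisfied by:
  {n: True, c: True, h: True}
  {n: True, c: True, h: False}
  {n: True, h: True, c: False}
  {n: True, h: False, c: False}
  {c: True, h: True, n: False}
  {c: True, h: False, n: False}
  {h: True, c: False, n: False}


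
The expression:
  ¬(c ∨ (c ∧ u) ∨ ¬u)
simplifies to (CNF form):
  u ∧ ¬c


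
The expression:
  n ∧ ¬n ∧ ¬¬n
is never true.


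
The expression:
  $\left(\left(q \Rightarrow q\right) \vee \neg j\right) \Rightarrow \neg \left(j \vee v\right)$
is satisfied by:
  {v: False, j: False}


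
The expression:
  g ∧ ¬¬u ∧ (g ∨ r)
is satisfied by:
  {u: True, g: True}


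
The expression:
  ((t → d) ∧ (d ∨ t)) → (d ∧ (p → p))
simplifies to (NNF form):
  True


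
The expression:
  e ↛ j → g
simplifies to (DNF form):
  g ∨ j ∨ ¬e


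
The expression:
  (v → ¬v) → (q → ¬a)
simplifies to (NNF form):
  v ∨ ¬a ∨ ¬q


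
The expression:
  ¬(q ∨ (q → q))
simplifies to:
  False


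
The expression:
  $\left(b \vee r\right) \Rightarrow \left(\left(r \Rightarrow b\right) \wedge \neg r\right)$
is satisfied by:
  {r: False}


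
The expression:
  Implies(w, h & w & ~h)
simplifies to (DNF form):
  ~w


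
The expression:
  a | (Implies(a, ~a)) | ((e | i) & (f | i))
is always true.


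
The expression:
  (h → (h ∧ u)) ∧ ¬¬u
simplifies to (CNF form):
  u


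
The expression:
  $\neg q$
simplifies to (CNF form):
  $\neg q$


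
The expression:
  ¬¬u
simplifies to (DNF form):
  u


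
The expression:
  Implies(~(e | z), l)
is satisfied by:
  {z: True, l: True, e: True}
  {z: True, l: True, e: False}
  {z: True, e: True, l: False}
  {z: True, e: False, l: False}
  {l: True, e: True, z: False}
  {l: True, e: False, z: False}
  {e: True, l: False, z: False}


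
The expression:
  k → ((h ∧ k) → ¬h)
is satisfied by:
  {h: False, k: False}
  {k: True, h: False}
  {h: True, k: False}


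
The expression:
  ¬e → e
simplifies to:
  e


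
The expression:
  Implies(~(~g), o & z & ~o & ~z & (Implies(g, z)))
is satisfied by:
  {g: False}


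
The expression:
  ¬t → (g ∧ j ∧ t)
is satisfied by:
  {t: True}


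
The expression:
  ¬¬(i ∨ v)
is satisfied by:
  {i: True, v: True}
  {i: True, v: False}
  {v: True, i: False}


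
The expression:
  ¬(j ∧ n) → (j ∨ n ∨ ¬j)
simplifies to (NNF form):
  True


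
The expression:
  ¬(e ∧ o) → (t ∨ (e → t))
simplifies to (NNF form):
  o ∨ t ∨ ¬e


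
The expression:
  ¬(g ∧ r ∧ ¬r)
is always true.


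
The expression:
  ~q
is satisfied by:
  {q: False}


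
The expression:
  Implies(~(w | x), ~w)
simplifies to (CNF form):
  True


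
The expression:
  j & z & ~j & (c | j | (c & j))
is never true.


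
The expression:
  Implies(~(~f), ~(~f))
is always true.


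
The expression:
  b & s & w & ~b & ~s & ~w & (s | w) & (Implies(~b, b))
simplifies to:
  False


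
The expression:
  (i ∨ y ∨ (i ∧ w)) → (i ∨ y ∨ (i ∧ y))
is always true.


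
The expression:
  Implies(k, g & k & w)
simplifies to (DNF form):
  ~k | (g & w)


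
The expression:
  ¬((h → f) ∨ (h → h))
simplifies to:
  False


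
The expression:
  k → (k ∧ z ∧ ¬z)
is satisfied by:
  {k: False}


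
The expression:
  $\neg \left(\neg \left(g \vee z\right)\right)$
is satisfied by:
  {z: True, g: True}
  {z: True, g: False}
  {g: True, z: False}


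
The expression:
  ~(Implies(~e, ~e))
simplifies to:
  False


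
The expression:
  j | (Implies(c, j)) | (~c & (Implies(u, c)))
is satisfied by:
  {j: True, c: False}
  {c: False, j: False}
  {c: True, j: True}


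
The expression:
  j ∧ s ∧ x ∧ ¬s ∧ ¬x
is never true.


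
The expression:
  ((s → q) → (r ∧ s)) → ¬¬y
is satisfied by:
  {y: True, q: True, s: False, r: False}
  {y: True, q: False, s: False, r: False}
  {r: True, y: True, q: True, s: False}
  {r: True, y: True, q: False, s: False}
  {q: True, r: False, s: False, y: False}
  {q: False, r: False, s: False, y: False}
  {r: True, q: True, s: False, y: False}
  {r: True, q: False, s: False, y: False}
  {y: True, s: True, q: True, r: False}
  {y: True, s: True, q: False, r: False}
  {r: True, y: True, s: True, q: True}
  {r: True, y: True, s: True, q: False}
  {s: True, q: True, r: False, y: False}


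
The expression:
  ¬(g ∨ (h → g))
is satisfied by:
  {h: True, g: False}


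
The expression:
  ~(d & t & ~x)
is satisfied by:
  {x: True, t: False, d: False}
  {t: False, d: False, x: False}
  {x: True, d: True, t: False}
  {d: True, t: False, x: False}
  {x: True, t: True, d: False}
  {t: True, x: False, d: False}
  {x: True, d: True, t: True}


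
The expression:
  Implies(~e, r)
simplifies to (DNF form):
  e | r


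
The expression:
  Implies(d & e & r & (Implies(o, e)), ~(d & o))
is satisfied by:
  {e: False, o: False, d: False, r: False}
  {r: True, e: False, o: False, d: False}
  {d: True, e: False, o: False, r: False}
  {r: True, d: True, e: False, o: False}
  {o: True, r: False, e: False, d: False}
  {r: True, o: True, e: False, d: False}
  {d: True, o: True, r: False, e: False}
  {r: True, d: True, o: True, e: False}
  {e: True, d: False, o: False, r: False}
  {r: True, e: True, d: False, o: False}
  {d: True, e: True, r: False, o: False}
  {r: True, d: True, e: True, o: False}
  {o: True, e: True, d: False, r: False}
  {r: True, o: True, e: True, d: False}
  {d: True, o: True, e: True, r: False}


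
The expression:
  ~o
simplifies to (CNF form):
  ~o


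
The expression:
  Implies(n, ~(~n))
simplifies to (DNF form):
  True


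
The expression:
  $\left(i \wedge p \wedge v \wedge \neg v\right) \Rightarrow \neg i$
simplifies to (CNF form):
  $\text{True}$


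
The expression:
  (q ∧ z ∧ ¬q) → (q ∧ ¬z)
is always true.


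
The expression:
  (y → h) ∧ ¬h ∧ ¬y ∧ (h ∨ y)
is never true.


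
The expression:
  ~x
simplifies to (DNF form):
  ~x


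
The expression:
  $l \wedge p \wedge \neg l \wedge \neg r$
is never true.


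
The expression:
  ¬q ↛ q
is always true.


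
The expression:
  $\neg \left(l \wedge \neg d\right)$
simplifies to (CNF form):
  $d \vee \neg l$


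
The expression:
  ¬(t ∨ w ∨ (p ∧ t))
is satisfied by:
  {w: False, t: False}


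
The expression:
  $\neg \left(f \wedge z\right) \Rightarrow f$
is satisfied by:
  {f: True}


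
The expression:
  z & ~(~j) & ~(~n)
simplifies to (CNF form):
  j & n & z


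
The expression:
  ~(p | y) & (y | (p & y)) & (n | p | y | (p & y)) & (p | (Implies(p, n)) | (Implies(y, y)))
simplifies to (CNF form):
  False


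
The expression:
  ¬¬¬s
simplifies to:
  ¬s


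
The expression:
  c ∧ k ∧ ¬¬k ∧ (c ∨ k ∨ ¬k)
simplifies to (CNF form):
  c ∧ k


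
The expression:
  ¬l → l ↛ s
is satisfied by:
  {l: True}


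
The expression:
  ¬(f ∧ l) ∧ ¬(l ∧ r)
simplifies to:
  (¬f ∧ ¬r) ∨ ¬l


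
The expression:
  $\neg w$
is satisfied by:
  {w: False}


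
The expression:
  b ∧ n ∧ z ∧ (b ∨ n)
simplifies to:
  b ∧ n ∧ z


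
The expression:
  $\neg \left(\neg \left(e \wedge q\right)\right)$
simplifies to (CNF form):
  $e \wedge q$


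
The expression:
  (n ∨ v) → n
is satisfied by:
  {n: True, v: False}
  {v: False, n: False}
  {v: True, n: True}


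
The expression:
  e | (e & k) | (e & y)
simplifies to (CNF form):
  e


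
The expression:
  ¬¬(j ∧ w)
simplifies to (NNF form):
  j ∧ w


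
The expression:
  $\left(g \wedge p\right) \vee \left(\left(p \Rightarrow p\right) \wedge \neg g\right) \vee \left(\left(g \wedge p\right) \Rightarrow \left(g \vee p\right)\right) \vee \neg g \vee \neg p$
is always true.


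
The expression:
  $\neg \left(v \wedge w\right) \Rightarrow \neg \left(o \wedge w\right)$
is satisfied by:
  {v: True, w: False, o: False}
  {w: False, o: False, v: False}
  {o: True, v: True, w: False}
  {o: True, w: False, v: False}
  {v: True, w: True, o: False}
  {w: True, v: False, o: False}
  {o: True, w: True, v: True}


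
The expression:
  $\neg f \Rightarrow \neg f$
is always true.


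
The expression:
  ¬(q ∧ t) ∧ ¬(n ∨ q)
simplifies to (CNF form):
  ¬n ∧ ¬q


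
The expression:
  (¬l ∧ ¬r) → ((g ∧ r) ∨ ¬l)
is always true.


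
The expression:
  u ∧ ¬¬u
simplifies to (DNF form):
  u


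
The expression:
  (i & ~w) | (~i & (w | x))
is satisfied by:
  {x: True, i: False, w: False}
  {w: True, x: True, i: False}
  {w: True, x: False, i: False}
  {i: True, x: True, w: False}
  {i: True, x: False, w: False}


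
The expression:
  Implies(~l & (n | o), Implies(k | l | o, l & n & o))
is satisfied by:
  {l: True, o: False, k: False, n: False}
  {n: True, l: True, o: False, k: False}
  {l: True, k: True, o: False, n: False}
  {n: True, l: True, k: True, o: False}
  {l: True, o: True, k: False, n: False}
  {l: True, n: True, o: True, k: False}
  {l: True, k: True, o: True, n: False}
  {n: True, l: True, k: True, o: True}
  {n: False, o: False, k: False, l: False}
  {n: True, o: False, k: False, l: False}
  {k: True, n: False, o: False, l: False}


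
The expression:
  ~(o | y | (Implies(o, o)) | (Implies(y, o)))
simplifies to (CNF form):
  False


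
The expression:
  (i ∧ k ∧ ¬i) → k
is always true.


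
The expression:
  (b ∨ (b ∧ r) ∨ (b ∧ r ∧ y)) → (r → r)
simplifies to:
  True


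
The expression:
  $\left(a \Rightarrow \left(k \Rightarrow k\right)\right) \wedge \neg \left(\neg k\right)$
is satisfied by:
  {k: True}


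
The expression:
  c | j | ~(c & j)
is always true.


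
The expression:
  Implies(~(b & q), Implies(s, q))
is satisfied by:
  {q: True, s: False}
  {s: False, q: False}
  {s: True, q: True}


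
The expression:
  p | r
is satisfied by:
  {r: True, p: True}
  {r: True, p: False}
  {p: True, r: False}


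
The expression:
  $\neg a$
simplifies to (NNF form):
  $\neg a$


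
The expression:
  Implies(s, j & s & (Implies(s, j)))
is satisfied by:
  {j: True, s: False}
  {s: False, j: False}
  {s: True, j: True}


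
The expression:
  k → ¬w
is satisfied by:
  {w: False, k: False}
  {k: True, w: False}
  {w: True, k: False}


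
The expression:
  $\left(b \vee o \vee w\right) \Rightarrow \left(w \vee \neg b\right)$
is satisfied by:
  {w: True, b: False}
  {b: False, w: False}
  {b: True, w: True}


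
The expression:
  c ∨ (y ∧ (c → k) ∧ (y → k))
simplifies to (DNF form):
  c ∨ (k ∧ y)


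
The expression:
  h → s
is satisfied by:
  {s: True, h: False}
  {h: False, s: False}
  {h: True, s: True}


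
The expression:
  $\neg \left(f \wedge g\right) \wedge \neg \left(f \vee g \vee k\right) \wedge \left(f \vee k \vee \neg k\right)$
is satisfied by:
  {g: False, f: False, k: False}


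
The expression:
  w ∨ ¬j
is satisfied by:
  {w: True, j: False}
  {j: False, w: False}
  {j: True, w: True}


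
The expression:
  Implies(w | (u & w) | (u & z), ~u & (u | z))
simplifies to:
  (z & ~u) | (~w & ~z)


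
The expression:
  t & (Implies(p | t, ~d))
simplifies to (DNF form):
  t & ~d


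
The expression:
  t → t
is always true.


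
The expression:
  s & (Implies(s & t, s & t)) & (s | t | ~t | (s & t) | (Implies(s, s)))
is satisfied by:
  {s: True}


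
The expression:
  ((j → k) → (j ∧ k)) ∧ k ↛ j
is never true.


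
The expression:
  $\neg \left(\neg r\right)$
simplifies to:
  $r$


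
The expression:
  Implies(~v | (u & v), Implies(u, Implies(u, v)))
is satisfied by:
  {v: True, u: False}
  {u: False, v: False}
  {u: True, v: True}


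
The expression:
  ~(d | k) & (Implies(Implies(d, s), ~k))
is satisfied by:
  {d: False, k: False}


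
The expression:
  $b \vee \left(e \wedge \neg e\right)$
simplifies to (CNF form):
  $b$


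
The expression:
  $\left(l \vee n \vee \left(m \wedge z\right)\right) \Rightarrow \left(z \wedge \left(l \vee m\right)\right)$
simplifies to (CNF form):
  $\left(z \vee \neg l\right) \wedge \left(z \vee \neg n\right) \wedge \left(l \vee m \vee \neg l\right) \wedge \left(l \vee m \vee \neg n\right) \wedge \left(l \vee z \vee \neg l\right) \wedge \left(l \vee z \vee \neg n\right) \wedge \left(m \vee z \vee \neg l\right) \wedge \left(m \vee z \vee \neg n\right)$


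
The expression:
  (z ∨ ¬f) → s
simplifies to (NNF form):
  s ∨ (f ∧ ¬z)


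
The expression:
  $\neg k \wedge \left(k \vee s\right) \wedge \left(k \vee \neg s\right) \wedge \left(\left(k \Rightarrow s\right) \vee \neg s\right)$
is never true.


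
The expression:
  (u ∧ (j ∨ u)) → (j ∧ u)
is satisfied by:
  {j: True, u: False}
  {u: False, j: False}
  {u: True, j: True}


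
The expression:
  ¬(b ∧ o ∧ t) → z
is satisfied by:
  {b: True, z: True, o: True, t: True}
  {b: True, z: True, o: True, t: False}
  {b: True, z: True, t: True, o: False}
  {b: True, z: True, t: False, o: False}
  {z: True, o: True, t: True, b: False}
  {z: True, o: True, t: False, b: False}
  {z: True, o: False, t: True, b: False}
  {z: True, o: False, t: False, b: False}
  {b: True, o: True, t: True, z: False}


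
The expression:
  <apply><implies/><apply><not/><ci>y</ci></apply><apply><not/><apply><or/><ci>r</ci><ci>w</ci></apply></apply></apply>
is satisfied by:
  {y: True, w: False, r: False}
  {r: True, y: True, w: False}
  {y: True, w: True, r: False}
  {r: True, y: True, w: True}
  {r: False, w: False, y: False}


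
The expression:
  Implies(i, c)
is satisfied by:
  {c: True, i: False}
  {i: False, c: False}
  {i: True, c: True}


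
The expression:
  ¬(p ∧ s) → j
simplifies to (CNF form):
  (j ∨ p) ∧ (j ∨ s)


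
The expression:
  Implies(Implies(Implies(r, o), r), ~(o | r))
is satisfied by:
  {r: False}


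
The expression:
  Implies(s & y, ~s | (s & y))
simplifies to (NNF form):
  True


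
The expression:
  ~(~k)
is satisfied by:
  {k: True}


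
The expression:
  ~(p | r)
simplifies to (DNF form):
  ~p & ~r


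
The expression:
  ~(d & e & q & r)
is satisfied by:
  {e: False, q: False, d: False, r: False}
  {r: True, e: False, q: False, d: False}
  {d: True, e: False, q: False, r: False}
  {r: True, d: True, e: False, q: False}
  {q: True, r: False, e: False, d: False}
  {r: True, q: True, e: False, d: False}
  {d: True, q: True, r: False, e: False}
  {r: True, d: True, q: True, e: False}
  {e: True, d: False, q: False, r: False}
  {r: True, e: True, d: False, q: False}
  {d: True, e: True, r: False, q: False}
  {r: True, d: True, e: True, q: False}
  {q: True, e: True, d: False, r: False}
  {r: True, q: True, e: True, d: False}
  {d: True, q: True, e: True, r: False}


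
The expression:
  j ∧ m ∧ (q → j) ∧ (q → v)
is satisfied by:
  {m: True, j: True, v: True, q: False}
  {m: True, j: True, v: False, q: False}
  {m: True, j: True, q: True, v: True}


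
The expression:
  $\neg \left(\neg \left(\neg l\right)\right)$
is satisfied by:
  {l: False}


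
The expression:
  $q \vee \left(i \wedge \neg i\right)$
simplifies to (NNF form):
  $q$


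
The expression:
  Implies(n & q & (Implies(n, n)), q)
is always true.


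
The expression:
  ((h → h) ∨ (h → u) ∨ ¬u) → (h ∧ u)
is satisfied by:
  {h: True, u: True}


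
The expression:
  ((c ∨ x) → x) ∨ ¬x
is always true.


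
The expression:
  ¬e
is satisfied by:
  {e: False}


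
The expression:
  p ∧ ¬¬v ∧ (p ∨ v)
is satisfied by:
  {p: True, v: True}


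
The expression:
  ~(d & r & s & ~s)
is always true.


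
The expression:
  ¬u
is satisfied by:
  {u: False}


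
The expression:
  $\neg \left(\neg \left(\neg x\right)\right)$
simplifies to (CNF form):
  $\neg x$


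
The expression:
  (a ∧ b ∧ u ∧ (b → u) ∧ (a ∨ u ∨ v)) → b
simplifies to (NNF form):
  True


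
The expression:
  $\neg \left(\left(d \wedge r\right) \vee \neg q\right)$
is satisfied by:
  {q: True, d: False, r: False}
  {r: True, q: True, d: False}
  {d: True, q: True, r: False}


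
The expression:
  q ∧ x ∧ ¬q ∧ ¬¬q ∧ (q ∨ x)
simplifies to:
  False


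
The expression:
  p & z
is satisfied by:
  {z: True, p: True}


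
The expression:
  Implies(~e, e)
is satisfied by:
  {e: True}


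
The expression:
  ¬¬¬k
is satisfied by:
  {k: False}


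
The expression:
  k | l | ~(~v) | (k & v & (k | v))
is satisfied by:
  {v: True, k: True, l: True}
  {v: True, k: True, l: False}
  {v: True, l: True, k: False}
  {v: True, l: False, k: False}
  {k: True, l: True, v: False}
  {k: True, l: False, v: False}
  {l: True, k: False, v: False}


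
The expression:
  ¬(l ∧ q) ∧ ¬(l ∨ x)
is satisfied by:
  {x: False, l: False}


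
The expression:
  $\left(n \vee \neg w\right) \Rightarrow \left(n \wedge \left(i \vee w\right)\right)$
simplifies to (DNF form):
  $w \vee \left(i \wedge n\right)$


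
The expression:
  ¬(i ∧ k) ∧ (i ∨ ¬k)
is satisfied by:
  {k: False}


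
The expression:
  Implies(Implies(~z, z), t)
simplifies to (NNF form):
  t | ~z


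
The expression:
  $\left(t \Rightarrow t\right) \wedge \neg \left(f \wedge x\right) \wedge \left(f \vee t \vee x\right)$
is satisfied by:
  {t: True, x: False, f: False}
  {t: True, x: True, f: False}
  {x: True, t: False, f: False}
  {f: True, t: True, x: False}
  {f: True, t: False, x: False}


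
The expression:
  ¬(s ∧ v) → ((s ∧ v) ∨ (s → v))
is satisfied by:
  {v: True, s: False}
  {s: False, v: False}
  {s: True, v: True}


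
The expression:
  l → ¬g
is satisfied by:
  {l: False, g: False}
  {g: True, l: False}
  {l: True, g: False}


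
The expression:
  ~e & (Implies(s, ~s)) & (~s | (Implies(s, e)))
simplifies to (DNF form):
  ~e & ~s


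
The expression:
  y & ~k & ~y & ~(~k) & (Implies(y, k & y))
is never true.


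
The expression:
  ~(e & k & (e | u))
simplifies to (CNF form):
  ~e | ~k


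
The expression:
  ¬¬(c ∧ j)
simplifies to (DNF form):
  c ∧ j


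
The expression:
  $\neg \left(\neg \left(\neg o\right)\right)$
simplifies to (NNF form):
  $\neg o$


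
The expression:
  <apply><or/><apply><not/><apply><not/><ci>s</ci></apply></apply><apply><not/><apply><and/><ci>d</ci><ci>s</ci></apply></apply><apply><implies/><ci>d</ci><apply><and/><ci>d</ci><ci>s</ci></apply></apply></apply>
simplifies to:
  <true/>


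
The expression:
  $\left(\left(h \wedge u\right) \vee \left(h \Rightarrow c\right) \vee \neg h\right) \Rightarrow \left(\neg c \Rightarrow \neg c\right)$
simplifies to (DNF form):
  $\text{True}$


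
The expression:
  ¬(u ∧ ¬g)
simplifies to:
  g ∨ ¬u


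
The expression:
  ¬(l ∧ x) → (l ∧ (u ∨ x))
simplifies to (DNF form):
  (l ∧ u) ∨ (l ∧ x)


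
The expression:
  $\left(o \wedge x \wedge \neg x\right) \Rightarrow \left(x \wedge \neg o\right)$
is always true.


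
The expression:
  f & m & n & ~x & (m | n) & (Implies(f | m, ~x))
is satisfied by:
  {n: True, m: True, f: True, x: False}


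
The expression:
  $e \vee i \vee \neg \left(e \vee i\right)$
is always true.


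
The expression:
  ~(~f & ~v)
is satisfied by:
  {v: True, f: True}
  {v: True, f: False}
  {f: True, v: False}


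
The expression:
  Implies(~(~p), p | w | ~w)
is always true.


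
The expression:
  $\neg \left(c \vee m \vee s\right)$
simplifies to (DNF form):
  $\neg c \wedge \neg m \wedge \neg s$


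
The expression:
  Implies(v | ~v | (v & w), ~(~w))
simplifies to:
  w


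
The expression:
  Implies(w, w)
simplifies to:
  True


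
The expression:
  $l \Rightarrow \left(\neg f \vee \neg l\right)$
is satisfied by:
  {l: False, f: False}
  {f: True, l: False}
  {l: True, f: False}
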